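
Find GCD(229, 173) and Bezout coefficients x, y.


Tabular extended Euclidean (each row: r = 229*s + 173*t):
r=229, s=1, t=0
r=173, s=0, t=1
q=1: r=56, s=1, t=-1   [229*(1) + 173*(-1) = 56]
q=3: r=5, s=-3, t=4   [229*(-3) + 173*(4) = 5]
q=11: r=1, s=34, t=-45   [229*(34) + 173*(-45) = 1]
q=5: r=0, s=-173, t=229   [229*(-173) + 173*(229) = 0]
GCD = 1; from the row with r=1: x=34, y=-45
Check: 229*(34) + 173*(-45) = 7786 - 7785 = 1

GCD = 1, x = 34, y = -45


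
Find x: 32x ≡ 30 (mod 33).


GCD(32, 33) = 1, unique solution
a^(-1) mod 33 = 32
x = 32 * 30 mod 33 = 3

x ≡ 3 (mod 33)


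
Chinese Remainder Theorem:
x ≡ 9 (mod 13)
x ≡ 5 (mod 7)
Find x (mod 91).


M = 13*7 = 91
M1 = M/13 = 7, M2 = M/7 = 13
M1^(-1) mod 13 = 2, M2^(-1) mod 7 = 6
x = 9*7*2 + 5*13*6 = 516
516 mod 91 = 61
Check: 61 mod 13 = 9 ✓, 61 mod 7 = 5 ✓

x ≡ 61 (mod 91)


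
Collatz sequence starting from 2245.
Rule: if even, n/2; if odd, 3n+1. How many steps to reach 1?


2245 → 6736 → 3368 → 1684 → 842 → 421 → 1264 → 632 → 316 → 158 → 79 → 238 → 119 → 358 → 179 → 538 → 269 → 808 → 404 → 202 → 101 → 304 → 152 → 76 → 38 → 19 → 58 → 29 → 88 → 44 → 22 → 11 → 34 → 17 → 52 → 26 → 13 → 40 → 20 → 10 → 5 → 16 → 8 → 4 → 2 → 1
Total steps = 45

45 steps


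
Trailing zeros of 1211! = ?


floor(1211/5) = 242
floor(1211/25) = 48
floor(1211/125) = 9
floor(1211/625) = 1
Total = 300

300 trailing zeros


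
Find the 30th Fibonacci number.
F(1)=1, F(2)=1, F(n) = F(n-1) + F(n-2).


Sequence: 1, 1, 2, 3, 5, 8, 13, 21, 34, 55, 89, 144, 233, 377, 610, 987, 1597, 2584, 4181, 6765, 10946, 17711, 28657, 46368, 75025, 121393, 196418, 317811, 514229, 832040
F(30) = 832040


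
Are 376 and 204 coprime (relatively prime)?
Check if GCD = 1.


Euclidean algorithm:
376 = 1 * 204 + 172
204 = 1 * 172 + 32
172 = 5 * 32 + 12
32 = 2 * 12 + 8
12 = 1 * 8 + 4
8 = 2 * 4 + 0
GCD(376, 204) = 4

No, not coprime (GCD = 4)


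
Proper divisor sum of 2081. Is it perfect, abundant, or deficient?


Proper divisors: 1
Sum = 1 = 1
1 < 2081 → deficient

s(2081) = 1 (deficient)


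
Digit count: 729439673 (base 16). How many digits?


729439673 in base 16 = 2B7A5DB9
Number of digits = 8

8 digits (base 16)


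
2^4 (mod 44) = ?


2^1 mod 44 = 2
2^2 mod 44 = 4
2^3 mod 44 = 8
2^4 mod 44 = 16


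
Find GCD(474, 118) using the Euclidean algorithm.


474 = 4 * 118 + 2
118 = 59 * 2 + 0
GCD = 2


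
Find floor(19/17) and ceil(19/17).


19/17 = 1.1176
floor = 1
ceil = 2

floor = 1, ceil = 2


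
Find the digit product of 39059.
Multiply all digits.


3 × 9 × 0 × 5 × 9 = 0


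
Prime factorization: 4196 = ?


4196 / 2 = 2098
2098 / 2 = 1049
1049 / 1049 = 1
4196 = 2^2 × 1049


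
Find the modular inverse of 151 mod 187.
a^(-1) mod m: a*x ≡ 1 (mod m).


Use the extended Euclidean algorithm on (187, 151); each row r = 187*s + 151*t:
r=187, s=1, t=0
r=151, s=0, t=1
q=1: r=36, s=1, t=-1   [187*(1) + 151*(-1) = 36]
q=4: r=7, s=-4, t=5   [187*(-4) + 151*(5) = 7]
q=5: r=1, s=21, t=-26   [187*(21) + 151*(-26) = 1]
q=7: r=0, s=-151, t=187   [187*(-151) + 151*(187) = 0]
GCD = 1 with t = -26, so 151*(-26) ≡ 1 (mod 187)
Inverse = -26 mod 187 = 161
Check: 151 * 161 = 24311 ≡ 1 (mod 187)

151^(-1) ≡ 161 (mod 187)


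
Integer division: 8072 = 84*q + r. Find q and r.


8072 = 84 * 96 + 8
Check: 8064 + 8 = 8072

q = 96, r = 8


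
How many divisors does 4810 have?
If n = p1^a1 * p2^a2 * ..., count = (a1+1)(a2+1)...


4810 = 2^1 × 5^1 × 13^1 × 37^1
d(4810) = (1+1) × (1+1) × (1+1) × (1+1) = 16

16 divisors


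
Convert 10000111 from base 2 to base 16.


10000111 (base 2) = 135 (decimal)
135 (decimal) = 87 (base 16)


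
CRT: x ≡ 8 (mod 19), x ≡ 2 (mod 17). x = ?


M = 19*17 = 323
M1 = M/19 = 17, M2 = M/17 = 19
M1^(-1) mod 19 = 9, M2^(-1) mod 17 = 9
x = 8*17*9 + 2*19*9 = 1566
1566 mod 323 = 274
Check: 274 mod 19 = 8 ✓, 274 mod 17 = 2 ✓

x ≡ 274 (mod 323)


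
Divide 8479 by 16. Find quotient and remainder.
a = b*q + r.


8479 = 16 * 529 + 15
Check: 8464 + 15 = 8479

q = 529, r = 15


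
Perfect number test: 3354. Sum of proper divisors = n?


Proper divisors of 3354: 1, 2, 3, 6, 13, 26, 39, 43, 78, 86, 129, 258, 559, 1118, 1677
Sum = 1 + 2 + 3 + 6 + 13 + 26 + 39 + 43 + 78 + 86 + 129 + 258 + 559 + 1118 + 1677 = 4038

No, 3354 is not perfect (4038 ≠ 3354)


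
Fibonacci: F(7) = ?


Sequence: 1, 1, 2, 3, 5, 8, 13
F(7) = 13


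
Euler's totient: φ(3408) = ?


3408 = 2^4 × 3 × 71
Prime factors: 2, 3, 71
φ(3408) = 3408 × (1-1/2) × (1-1/3) × (1-1/71)
= 3408 × 1/2 × 2/3 × 70/71 = 1120

φ(3408) = 1120


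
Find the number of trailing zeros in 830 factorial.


floor(830/5) = 166
floor(830/25) = 33
floor(830/125) = 6
floor(830/625) = 1
Total = 206

206 trailing zeros


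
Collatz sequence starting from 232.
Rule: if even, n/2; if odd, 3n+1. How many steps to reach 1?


232 → 116 → 58 → 29 → 88 → 44 → 22 → 11 → 34 → 17 → 52 → 26 → 13 → 40 → 20 → 10 → 5 → 16 → 8 → 4 → 2 → 1
Total steps = 21

21 steps


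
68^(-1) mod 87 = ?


Use the extended Euclidean algorithm on (87, 68); each row r = 87*s + 68*t:
r=87, s=1, t=0
r=68, s=0, t=1
q=1: r=19, s=1, t=-1   [87*(1) + 68*(-1) = 19]
q=3: r=11, s=-3, t=4   [87*(-3) + 68*(4) = 11]
q=1: r=8, s=4, t=-5   [87*(4) + 68*(-5) = 8]
q=1: r=3, s=-7, t=9   [87*(-7) + 68*(9) = 3]
q=2: r=2, s=18, t=-23   [87*(18) + 68*(-23) = 2]
q=1: r=1, s=-25, t=32   [87*(-25) + 68*(32) = 1]
q=2: r=0, s=68, t=-87   [87*(68) + 68*(-87) = 0]
GCD = 1 with t = 32, so 68*(32) ≡ 1 (mod 87)
Inverse = 32 mod 87 = 32
Check: 68 * 32 = 2176 ≡ 1 (mod 87)

68^(-1) ≡ 32 (mod 87)


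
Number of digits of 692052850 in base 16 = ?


692052850 in base 16 = 293FE372
Number of digits = 8

8 digits (base 16)


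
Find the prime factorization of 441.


441 / 3 = 147
147 / 3 = 49
49 / 7 = 7
7 / 7 = 1
441 = 3^2 × 7^2


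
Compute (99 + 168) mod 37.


99 + 168 = 267
267 mod 37 = 8


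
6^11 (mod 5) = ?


6^1 mod 5 = 1
6^2 mod 5 = 1
6^3 mod 5 = 1
6^4 mod 5 = 1
6^5 mod 5 = 1
6^6 mod 5 = 1
6^7 mod 5 = 1
6^8 mod 5 = 1
6^9 mod 5 = 1
6^10 mod 5 = 1
6^11 mod 5 = 1


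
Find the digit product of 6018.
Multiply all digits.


6 × 0 × 1 × 8 = 0


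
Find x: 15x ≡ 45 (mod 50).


GCD(15, 50) = 5 divides 45
Divide: 3x ≡ 9 (mod 10)
x ≡ 3 (mod 10)


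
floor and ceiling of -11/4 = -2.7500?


-11/4 = -2.7500
floor = -3
ceil = -2

floor = -3, ceil = -2


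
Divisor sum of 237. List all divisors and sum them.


Divisors of 237: 1, 3, 79, 237
Sum = 1 + 3 + 79 + 237 = 320

σ(237) = 320


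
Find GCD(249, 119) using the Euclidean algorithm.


249 = 2 * 119 + 11
119 = 10 * 11 + 9
11 = 1 * 9 + 2
9 = 4 * 2 + 1
2 = 2 * 1 + 0
GCD = 1


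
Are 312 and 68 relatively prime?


Euclidean algorithm:
312 = 4 * 68 + 40
68 = 1 * 40 + 28
40 = 1 * 28 + 12
28 = 2 * 12 + 4
12 = 3 * 4 + 0
GCD(312, 68) = 4

No, not coprime (GCD = 4)


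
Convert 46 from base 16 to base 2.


46 (base 16) = 70 (decimal)
70 (decimal) = 1000110 (base 2)


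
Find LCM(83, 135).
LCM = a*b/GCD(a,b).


GCD(83, 135) = 1
LCM = 83*135/1 = 11205/1 = 11205

LCM = 11205


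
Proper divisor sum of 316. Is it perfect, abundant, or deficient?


Proper divisors: 1, 2, 4, 79, 158
Sum = 1 + 2 + 4 + 79 + 158 = 244
244 < 316 → deficient

s(316) = 244 (deficient)


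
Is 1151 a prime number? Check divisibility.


Check divisors up to sqrt(1151) = 33.9264
No divisors found.
1151 is prime.

Yes, 1151 is prime


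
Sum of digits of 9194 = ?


9 + 1 + 9 + 4 = 23


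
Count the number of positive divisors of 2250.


2250 = 2^1 × 3^2 × 5^3
d(2250) = (1+1) × (2+1) × (3+1) = 24

24 divisors


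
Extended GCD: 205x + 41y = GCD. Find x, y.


Tabular extended Euclidean (each row: r = 205*s + 41*t):
r=205, s=1, t=0
r=41, s=0, t=1
q=5: r=0, s=1, t=-5   [205*(1) + 41*(-5) = 0]
GCD = 41; from the row with r=41: x=0, y=1
Check: 205*(0) + 41*(1) = 0 + 41 = 41

GCD = 41, x = 0, y = 1


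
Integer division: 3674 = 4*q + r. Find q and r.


3674 = 4 * 918 + 2
Check: 3672 + 2 = 3674

q = 918, r = 2


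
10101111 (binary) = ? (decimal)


10101111 (base 2) = 175 (decimal)
175 (decimal) = 175 (base 10)


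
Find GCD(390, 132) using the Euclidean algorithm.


390 = 2 * 132 + 126
132 = 1 * 126 + 6
126 = 21 * 6 + 0
GCD = 6


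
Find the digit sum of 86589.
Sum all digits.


8 + 6 + 5 + 8 + 9 = 36


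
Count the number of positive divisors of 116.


116 = 2^2 × 29^1
d(116) = (2+1) × (1+1) = 6

6 divisors


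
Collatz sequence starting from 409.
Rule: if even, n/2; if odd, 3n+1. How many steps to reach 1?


409 → 1228 → 614 → 307 → 922 → 461 → 1384 → 692 → 346 → 173 → 520 → 260 → 130 → 65 → 196 → 98 → 49 → 148 → 74 → 37 → 112 → 56 → 28 → 14 → 7 → 22 → 11 → 34 → 17 → 52 → 26 → 13 → 40 → 20 → 10 → 5 → 16 → 8 → 4 → 2 → 1
Total steps = 40

40 steps


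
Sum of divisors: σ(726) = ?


Divisors of 726: 1, 2, 3, 6, 11, 22, 33, 66, 121, 242, 363, 726
Sum = 1 + 2 + 3 + 6 + 11 + 22 + 33 + 66 + 121 + 242 + 363 + 726 = 1596

σ(726) = 1596


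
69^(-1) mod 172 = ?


Use the extended Euclidean algorithm on (172, 69); each row r = 172*s + 69*t:
r=172, s=1, t=0
r=69, s=0, t=1
q=2: r=34, s=1, t=-2   [172*(1) + 69*(-2) = 34]
q=2: r=1, s=-2, t=5   [172*(-2) + 69*(5) = 1]
q=34: r=0, s=69, t=-172   [172*(69) + 69*(-172) = 0]
GCD = 1 with t = 5, so 69*(5) ≡ 1 (mod 172)
Inverse = 5 mod 172 = 5
Check: 69 * 5 = 345 ≡ 1 (mod 172)

69^(-1) ≡ 5 (mod 172)


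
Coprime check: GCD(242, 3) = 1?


Euclidean algorithm:
242 = 80 * 3 + 2
3 = 1 * 2 + 1
2 = 2 * 1 + 0
GCD(242, 3) = 1

Yes, coprime (GCD = 1)


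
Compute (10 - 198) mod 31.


10 - 198 = -188
-188 mod 31 = 29


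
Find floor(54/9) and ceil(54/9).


54/9 = 6.0000
floor = 6
ceil = 6

floor = 6, ceil = 6


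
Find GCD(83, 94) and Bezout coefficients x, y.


Tabular extended Euclidean (each row: r = 83*s + 94*t):
r=83, s=1, t=0
r=94, s=0, t=1
q=0: r=83, s=1, t=0   [83*(1) + 94*(0) = 83]
q=1: r=11, s=-1, t=1   [83*(-1) + 94*(1) = 11]
q=7: r=6, s=8, t=-7   [83*(8) + 94*(-7) = 6]
q=1: r=5, s=-9, t=8   [83*(-9) + 94*(8) = 5]
q=1: r=1, s=17, t=-15   [83*(17) + 94*(-15) = 1]
q=5: r=0, s=-94, t=83   [83*(-94) + 94*(83) = 0]
GCD = 1; from the row with r=1: x=17, y=-15
Check: 83*(17) + 94*(-15) = 1411 - 1410 = 1

GCD = 1, x = 17, y = -15


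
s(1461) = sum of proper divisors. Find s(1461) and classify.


Proper divisors: 1, 3, 487
Sum = 1 + 3 + 487 = 491
491 < 1461 → deficient

s(1461) = 491 (deficient)


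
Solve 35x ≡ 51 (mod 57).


GCD(35, 57) = 1, unique solution
a^(-1) mod 57 = 44
x = 44 * 51 mod 57 = 21

x ≡ 21 (mod 57)


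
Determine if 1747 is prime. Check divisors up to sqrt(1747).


Check divisors up to sqrt(1747) = 41.7971
No divisors found.
1747 is prime.

Yes, 1747 is prime


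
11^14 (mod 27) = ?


11^1 mod 27 = 11
11^2 mod 27 = 13
11^3 mod 27 = 8
11^4 mod 27 = 7
11^5 mod 27 = 23
11^6 mod 27 = 10
11^7 mod 27 = 2
11^8 mod 27 = 22
11^9 mod 27 = 26
11^10 mod 27 = 16
11^11 mod 27 = 14
11^12 mod 27 = 19
11^13 mod 27 = 20
11^14 mod 27 = 4


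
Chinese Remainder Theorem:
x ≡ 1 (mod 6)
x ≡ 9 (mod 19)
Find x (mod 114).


M = 6*19 = 114
M1 = M/6 = 19, M2 = M/19 = 6
M1^(-1) mod 6 = 1, M2^(-1) mod 19 = 16
x = 1*19*1 + 9*6*16 = 883
883 mod 114 = 85
Check: 85 mod 6 = 1 ✓, 85 mod 19 = 9 ✓

x ≡ 85 (mod 114)


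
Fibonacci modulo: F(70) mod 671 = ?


F(k) mod 671 for k=1..70:
1, 1, 2, 3, 5, 8, 13, 21, 34, 55, 89, 144, 233, 377, 610, 316, 255, 571, 155, 55, 210, 265, 475, 69, 544, 613, 486, 428, 243, 0, 243, 243, 486, 58, 544, 602, 475, 406, 210, 616, 155, 100, 255, 355, 610, 294, 233, 527, 89, 616, 34, 650, 13, 663, 5, 668, 2, 670, 1, 0, 1, 1, 2, 3, 5, 8, 13, 21, 34, 55
F(70) mod 671 = 55


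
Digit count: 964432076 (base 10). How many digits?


964432076 has 9 digits in base 10
floor(log10(964432076)) + 1 = floor(8.9843) + 1 = 9

9 digits (base 10)


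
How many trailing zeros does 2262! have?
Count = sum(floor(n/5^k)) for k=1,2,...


floor(2262/5) = 452
floor(2262/25) = 90
floor(2262/125) = 18
floor(2262/625) = 3
Total = 563

563 trailing zeros


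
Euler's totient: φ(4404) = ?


4404 = 2^2 × 3 × 367
Prime factors: 2, 3, 367
φ(4404) = 4404 × (1-1/2) × (1-1/3) × (1-1/367)
= 4404 × 1/2 × 2/3 × 366/367 = 1464

φ(4404) = 1464


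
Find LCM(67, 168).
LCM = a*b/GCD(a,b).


GCD(67, 168) = 1
LCM = 67*168/1 = 11256/1 = 11256

LCM = 11256


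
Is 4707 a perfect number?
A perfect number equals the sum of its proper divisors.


Proper divisors of 4707: 1, 3, 9, 523, 1569
Sum = 1 + 3 + 9 + 523 + 1569 = 2105

No, 4707 is not perfect (2105 ≠ 4707)


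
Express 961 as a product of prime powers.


961 / 31 = 31
31 / 31 = 1
961 = 31^2


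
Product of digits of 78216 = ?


7 × 8 × 2 × 1 × 6 = 672


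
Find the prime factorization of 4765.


4765 / 5 = 953
953 / 953 = 1
4765 = 5 × 953


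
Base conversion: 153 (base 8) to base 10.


153 (base 8) = 107 (decimal)
107 (decimal) = 107 (base 10)


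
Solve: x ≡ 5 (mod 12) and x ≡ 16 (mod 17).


M = 12*17 = 204
M1 = M/12 = 17, M2 = M/17 = 12
M1^(-1) mod 12 = 5, M2^(-1) mod 17 = 10
x = 5*17*5 + 16*12*10 = 2345
2345 mod 204 = 101
Check: 101 mod 12 = 5 ✓, 101 mod 17 = 16 ✓

x ≡ 101 (mod 204)


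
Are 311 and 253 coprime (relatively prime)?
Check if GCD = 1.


Euclidean algorithm:
311 = 1 * 253 + 58
253 = 4 * 58 + 21
58 = 2 * 21 + 16
21 = 1 * 16 + 5
16 = 3 * 5 + 1
5 = 5 * 1 + 0
GCD(311, 253) = 1

Yes, coprime (GCD = 1)


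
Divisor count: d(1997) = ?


1997 = 1997^1
d(1997) = (1+1) = 2

2 divisors


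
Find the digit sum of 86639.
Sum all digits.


8 + 6 + 6 + 3 + 9 = 32


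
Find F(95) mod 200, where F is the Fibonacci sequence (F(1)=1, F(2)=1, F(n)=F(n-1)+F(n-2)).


F(k) mod 200 for k=1..95:
1, 1, 2, 3, 5, 8, 13, 21, 34, 55, 89, 144, 33, 177, 10, 187, 197, 184, 181, 165, 146, 111, 57, 168, 25, 193, 18, 11, 29, 40, 69, 109, 178, 87, 65, 152, 17, 169, 186, 155, 141, 96, 37, 133, 170, 103, 73, 176, 49, 25, 74, 99, 173, 72, 45, 117, 162, 79, 41, 120, 161, 81, 42, 123, 165, 88, 53, 141, 194, 135, 129, 64, 193, 57, 50, 107, 157, 64, 21, 85, 106, 191, 97, 88, 185, 73, 58, 131, 189, 120, 109, 29, 138, 167, 105
F(95) mod 200 = 105


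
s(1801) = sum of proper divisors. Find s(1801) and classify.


Proper divisors: 1
Sum = 1 = 1
1 < 1801 → deficient

s(1801) = 1 (deficient)


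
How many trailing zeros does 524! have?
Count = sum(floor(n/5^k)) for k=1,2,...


floor(524/5) = 104
floor(524/25) = 20
floor(524/125) = 4
Total = 128

128 trailing zeros


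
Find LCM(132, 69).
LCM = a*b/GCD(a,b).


GCD(132, 69) = 3
LCM = 132*69/3 = 9108/3 = 3036

LCM = 3036


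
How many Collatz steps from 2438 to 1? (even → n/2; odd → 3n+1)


2438 → 1219 → 3658 → 1829 → 5488 → 2744 → 1372 → 686 → 343 → 1030 → 515 → 1546 → 773 → 2320 → 1160 → 580 → 290 → 145 → 436 → 218 → 109 → 328 → 164 → 82 → 41 → 124 → 62 → 31 → 94 → 47 → 142 → 71 → 214 → 107 → 322 → 161 → 484 → 242 → 121 → 364 → 182 → 91 → 274 → 137 → 412 → 206 → 103 → 310 → 155 → 466 → 233 → 700 → 350 → 175 → 526 → 263 → 790 → 395 → 1186 → 593 → 1780 → 890 → 445 → 1336 → 668 → 334 → 167 → 502 → 251 → 754 → 377 → 1132 → 566 → 283 → 850 → 425 → 1276 → 638 → 319 → 958 → 479 → 1438 → 719 → 2158 → 1079 → 3238 → 1619 → 4858 → 2429 → 7288 → 3644 → 1822 → 911 → 2734 → 1367 → 4102 → 2051 → 6154 → 3077 → 9232 → 4616 → 2308 → 1154 → 577 → 1732 → 866 → 433 → 1300 → 650 → 325 → 976 → 488 → 244 → 122 → 61 → 184 → 92 → 46 → 23 → 70 → 35 → 106 → 53 → 160 → 80 → 40 → 20 → 10 → 5 → 16 → 8 → 4 → 2 → 1
Total steps = 133

133 steps


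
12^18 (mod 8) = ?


12^1 mod 8 = 4
12^2 mod 8 = 0
12^3 mod 8 = 0
12^4 mod 8 = 0
12^5 mod 8 = 0
12^6 mod 8 = 0
12^7 mod 8 = 0
12^8 mod 8 = 0
12^9 mod 8 = 0
12^10 mod 8 = 0
12^11 mod 8 = 0
12^12 mod 8 = 0
12^13 mod 8 = 0
12^14 mod 8 = 0
12^15 mod 8 = 0
12^16 mod 8 = 0
12^17 mod 8 = 0
12^18 mod 8 = 0


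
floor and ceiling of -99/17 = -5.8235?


-99/17 = -5.8235
floor = -6
ceil = -5

floor = -6, ceil = -5


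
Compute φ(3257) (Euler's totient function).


3257 = 3257
Prime factors: 3257
φ(3257) = 3257 × (1-1/3257)
= 3257 × 3256/3257 = 3256

φ(3257) = 3256


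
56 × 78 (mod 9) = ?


56 × 78 = 4368
4368 mod 9 = 3


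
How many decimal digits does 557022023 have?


557022023 has 9 digits in base 10
floor(log10(557022023)) + 1 = floor(8.7459) + 1 = 9

9 digits (base 10)


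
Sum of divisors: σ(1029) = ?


Divisors of 1029: 1, 3, 7, 21, 49, 147, 343, 1029
Sum = 1 + 3 + 7 + 21 + 49 + 147 + 343 + 1029 = 1600

σ(1029) = 1600


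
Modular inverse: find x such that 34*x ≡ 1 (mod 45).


Use the extended Euclidean algorithm on (45, 34); each row r = 45*s + 34*t:
r=45, s=1, t=0
r=34, s=0, t=1
q=1: r=11, s=1, t=-1   [45*(1) + 34*(-1) = 11]
q=3: r=1, s=-3, t=4   [45*(-3) + 34*(4) = 1]
q=11: r=0, s=34, t=-45   [45*(34) + 34*(-45) = 0]
GCD = 1 with t = 4, so 34*(4) ≡ 1 (mod 45)
Inverse = 4 mod 45 = 4
Check: 34 * 4 = 136 ≡ 1 (mod 45)

34^(-1) ≡ 4 (mod 45)


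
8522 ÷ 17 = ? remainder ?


8522 = 17 * 501 + 5
Check: 8517 + 5 = 8522

q = 501, r = 5


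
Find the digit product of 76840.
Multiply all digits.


7 × 6 × 8 × 4 × 0 = 0


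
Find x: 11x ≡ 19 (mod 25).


GCD(11, 25) = 1, unique solution
a^(-1) mod 25 = 16
x = 16 * 19 mod 25 = 4

x ≡ 4 (mod 25)


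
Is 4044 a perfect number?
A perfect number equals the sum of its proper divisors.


Proper divisors of 4044: 1, 2, 3, 4, 6, 12, 337, 674, 1011, 1348, 2022
Sum = 1 + 2 + 3 + 4 + 6 + 12 + 337 + 674 + 1011 + 1348 + 2022 = 5420

No, 4044 is not perfect (5420 ≠ 4044)


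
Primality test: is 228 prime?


228 / 2 = 114 (exact division)
228 is NOT prime.

No, 228 is not prime


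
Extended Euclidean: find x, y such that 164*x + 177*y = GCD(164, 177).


Tabular extended Euclidean (each row: r = 164*s + 177*t):
r=164, s=1, t=0
r=177, s=0, t=1
q=0: r=164, s=1, t=0   [164*(1) + 177*(0) = 164]
q=1: r=13, s=-1, t=1   [164*(-1) + 177*(1) = 13]
q=12: r=8, s=13, t=-12   [164*(13) + 177*(-12) = 8]
q=1: r=5, s=-14, t=13   [164*(-14) + 177*(13) = 5]
q=1: r=3, s=27, t=-25   [164*(27) + 177*(-25) = 3]
q=1: r=2, s=-41, t=38   [164*(-41) + 177*(38) = 2]
q=1: r=1, s=68, t=-63   [164*(68) + 177*(-63) = 1]
q=2: r=0, s=-177, t=164   [164*(-177) + 177*(164) = 0]
GCD = 1; from the row with r=1: x=68, y=-63
Check: 164*(68) + 177*(-63) = 11152 - 11151 = 1

GCD = 1, x = 68, y = -63


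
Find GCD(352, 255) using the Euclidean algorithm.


352 = 1 * 255 + 97
255 = 2 * 97 + 61
97 = 1 * 61 + 36
61 = 1 * 36 + 25
36 = 1 * 25 + 11
25 = 2 * 11 + 3
11 = 3 * 3 + 2
3 = 1 * 2 + 1
2 = 2 * 1 + 0
GCD = 1


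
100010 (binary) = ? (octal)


100010 (base 2) = 34 (decimal)
34 (decimal) = 42 (base 8)


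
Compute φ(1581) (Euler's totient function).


1581 = 3 × 17 × 31
Prime factors: 3, 17, 31
φ(1581) = 1581 × (1-1/3) × (1-1/17) × (1-1/31)
= 1581 × 2/3 × 16/17 × 30/31 = 960

φ(1581) = 960


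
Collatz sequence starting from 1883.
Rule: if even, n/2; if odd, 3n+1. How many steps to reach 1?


1883 → 5650 → 2825 → 8476 → 4238 → 2119 → 6358 → 3179 → 9538 → 4769 → 14308 → 7154 → 3577 → 10732 → 5366 → 2683 → 8050 → 4025 → 12076 → 6038 → 3019 → 9058 → 4529 → 13588 → 6794 → 3397 → 10192 → 5096 → 2548 → 1274 → 637 → 1912 → 956 → 478 → 239 → 718 → 359 → 1078 → 539 → 1618 → 809 → 2428 → 1214 → 607 → 1822 → 911 → 2734 → 1367 → 4102 → 2051 → 6154 → 3077 → 9232 → 4616 → 2308 → 1154 → 577 → 1732 → 866 → 433 → 1300 → 650 → 325 → 976 → 488 → 244 → 122 → 61 → 184 → 92 → 46 → 23 → 70 → 35 → 106 → 53 → 160 → 80 → 40 → 20 → 10 → 5 → 16 → 8 → 4 → 2 → 1
Total steps = 86

86 steps


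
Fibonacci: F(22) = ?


Sequence: 1, 1, 2, 3, 5, 8, 13, 21, 34, 55, 89, 144, 233, 377, 610, 987, 1597, 2584, 4181, 6765, 10946, 17711
F(22) = 17711


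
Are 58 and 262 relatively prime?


Euclidean algorithm:
262 = 4 * 58 + 30
58 = 1 * 30 + 28
30 = 1 * 28 + 2
28 = 14 * 2 + 0
GCD(58, 262) = 2

No, not coprime (GCD = 2)


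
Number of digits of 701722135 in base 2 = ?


701722135 in base 2 = 101001110100110110111000010111
Number of digits = 30

30 digits (base 2)


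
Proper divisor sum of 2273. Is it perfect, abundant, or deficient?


Proper divisors: 1
Sum = 1 = 1
1 < 2273 → deficient

s(2273) = 1 (deficient)


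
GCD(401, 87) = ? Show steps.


401 = 4 * 87 + 53
87 = 1 * 53 + 34
53 = 1 * 34 + 19
34 = 1 * 19 + 15
19 = 1 * 15 + 4
15 = 3 * 4 + 3
4 = 1 * 3 + 1
3 = 3 * 1 + 0
GCD = 1


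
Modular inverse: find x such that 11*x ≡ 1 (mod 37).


Use the extended Euclidean algorithm on (37, 11); each row r = 37*s + 11*t:
r=37, s=1, t=0
r=11, s=0, t=1
q=3: r=4, s=1, t=-3   [37*(1) + 11*(-3) = 4]
q=2: r=3, s=-2, t=7   [37*(-2) + 11*(7) = 3]
q=1: r=1, s=3, t=-10   [37*(3) + 11*(-10) = 1]
q=3: r=0, s=-11, t=37   [37*(-11) + 11*(37) = 0]
GCD = 1 with t = -10, so 11*(-10) ≡ 1 (mod 37)
Inverse = -10 mod 37 = 27
Check: 11 * 27 = 297 ≡ 1 (mod 37)

11^(-1) ≡ 27 (mod 37)


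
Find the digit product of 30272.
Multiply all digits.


3 × 0 × 2 × 7 × 2 = 0


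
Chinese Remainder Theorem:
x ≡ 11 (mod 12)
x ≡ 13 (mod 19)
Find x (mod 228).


M = 12*19 = 228
M1 = M/12 = 19, M2 = M/19 = 12
M1^(-1) mod 12 = 7, M2^(-1) mod 19 = 8
x = 11*19*7 + 13*12*8 = 2711
2711 mod 228 = 203
Check: 203 mod 12 = 11 ✓, 203 mod 19 = 13 ✓

x ≡ 203 (mod 228)


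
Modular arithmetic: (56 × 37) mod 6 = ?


56 × 37 = 2072
2072 mod 6 = 2


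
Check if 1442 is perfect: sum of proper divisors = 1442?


Proper divisors of 1442: 1, 2, 7, 14, 103, 206, 721
Sum = 1 + 2 + 7 + 14 + 103 + 206 + 721 = 1054

No, 1442 is not perfect (1054 ≠ 1442)


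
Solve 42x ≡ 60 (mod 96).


GCD(42, 96) = 6 divides 60
Divide: 7x ≡ 10 (mod 16)
x ≡ 6 (mod 16)


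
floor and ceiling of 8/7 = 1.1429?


8/7 = 1.1429
floor = 1
ceil = 2

floor = 1, ceil = 2


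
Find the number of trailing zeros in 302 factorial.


floor(302/5) = 60
floor(302/25) = 12
floor(302/125) = 2
Total = 74

74 trailing zeros


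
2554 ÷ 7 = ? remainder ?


2554 = 7 * 364 + 6
Check: 2548 + 6 = 2554

q = 364, r = 6


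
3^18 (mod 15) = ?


3^1 mod 15 = 3
3^2 mod 15 = 9
3^3 mod 15 = 12
3^4 mod 15 = 6
3^5 mod 15 = 3
3^6 mod 15 = 9
3^7 mod 15 = 12
3^8 mod 15 = 6
3^9 mod 15 = 3
3^10 mod 15 = 9
3^11 mod 15 = 12
3^12 mod 15 = 6
3^13 mod 15 = 3
3^14 mod 15 = 9
3^15 mod 15 = 12
3^16 mod 15 = 6
3^17 mod 15 = 3
3^18 mod 15 = 9


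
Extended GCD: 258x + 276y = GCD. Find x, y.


Tabular extended Euclidean (each row: r = 258*s + 276*t):
r=258, s=1, t=0
r=276, s=0, t=1
q=0: r=258, s=1, t=0   [258*(1) + 276*(0) = 258]
q=1: r=18, s=-1, t=1   [258*(-1) + 276*(1) = 18]
q=14: r=6, s=15, t=-14   [258*(15) + 276*(-14) = 6]
q=3: r=0, s=-46, t=43   [258*(-46) + 276*(43) = 0]
GCD = 6; from the row with r=6: x=15, y=-14
Check: 258*(15) + 276*(-14) = 3870 - 3864 = 6

GCD = 6, x = 15, y = -14


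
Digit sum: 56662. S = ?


5 + 6 + 6 + 6 + 2 = 25


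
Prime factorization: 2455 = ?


2455 / 5 = 491
491 / 491 = 1
2455 = 5 × 491


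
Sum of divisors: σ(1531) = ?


Divisors of 1531: 1, 1531
Sum = 1 + 1531 = 1532

σ(1531) = 1532


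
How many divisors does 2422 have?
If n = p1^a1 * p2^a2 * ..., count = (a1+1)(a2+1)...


2422 = 2^1 × 7^1 × 173^1
d(2422) = (1+1) × (1+1) × (1+1) = 8

8 divisors


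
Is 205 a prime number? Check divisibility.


205 / 5 = 41 (exact division)
205 is NOT prime.

No, 205 is not prime


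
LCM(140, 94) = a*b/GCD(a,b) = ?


GCD(140, 94) = 2
LCM = 140*94/2 = 13160/2 = 6580

LCM = 6580


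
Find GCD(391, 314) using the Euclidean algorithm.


391 = 1 * 314 + 77
314 = 4 * 77 + 6
77 = 12 * 6 + 5
6 = 1 * 5 + 1
5 = 5 * 1 + 0
GCD = 1


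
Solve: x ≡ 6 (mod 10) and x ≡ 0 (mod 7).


M = 10*7 = 70
M1 = M/10 = 7, M2 = M/7 = 10
M1^(-1) mod 10 = 3, M2^(-1) mod 7 = 5
x = 6*7*3 + 0*10*5 = 126
126 mod 70 = 56
Check: 56 mod 10 = 6 ✓, 56 mod 7 = 0 ✓

x ≡ 56 (mod 70)


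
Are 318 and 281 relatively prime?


Euclidean algorithm:
318 = 1 * 281 + 37
281 = 7 * 37 + 22
37 = 1 * 22 + 15
22 = 1 * 15 + 7
15 = 2 * 7 + 1
7 = 7 * 1 + 0
GCD(318, 281) = 1

Yes, coprime (GCD = 1)


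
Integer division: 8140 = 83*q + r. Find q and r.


8140 = 83 * 98 + 6
Check: 8134 + 6 = 8140

q = 98, r = 6


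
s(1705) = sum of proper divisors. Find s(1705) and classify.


Proper divisors: 1, 5, 11, 31, 55, 155, 341
Sum = 1 + 5 + 11 + 31 + 55 + 155 + 341 = 599
599 < 1705 → deficient

s(1705) = 599 (deficient)


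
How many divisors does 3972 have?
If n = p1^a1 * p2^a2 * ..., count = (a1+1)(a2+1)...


3972 = 2^2 × 3^1 × 331^1
d(3972) = (2+1) × (1+1) × (1+1) = 12

12 divisors


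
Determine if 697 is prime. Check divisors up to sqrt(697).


697 / 17 = 41 (exact division)
697 is NOT prime.

No, 697 is not prime


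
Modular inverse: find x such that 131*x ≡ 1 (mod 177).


Use the extended Euclidean algorithm on (177, 131); each row r = 177*s + 131*t:
r=177, s=1, t=0
r=131, s=0, t=1
q=1: r=46, s=1, t=-1   [177*(1) + 131*(-1) = 46]
q=2: r=39, s=-2, t=3   [177*(-2) + 131*(3) = 39]
q=1: r=7, s=3, t=-4   [177*(3) + 131*(-4) = 7]
q=5: r=4, s=-17, t=23   [177*(-17) + 131*(23) = 4]
q=1: r=3, s=20, t=-27   [177*(20) + 131*(-27) = 3]
q=1: r=1, s=-37, t=50   [177*(-37) + 131*(50) = 1]
q=3: r=0, s=131, t=-177   [177*(131) + 131*(-177) = 0]
GCD = 1 with t = 50, so 131*(50) ≡ 1 (mod 177)
Inverse = 50 mod 177 = 50
Check: 131 * 50 = 6550 ≡ 1 (mod 177)

131^(-1) ≡ 50 (mod 177)


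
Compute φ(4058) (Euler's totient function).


4058 = 2 × 2029
Prime factors: 2, 2029
φ(4058) = 4058 × (1-1/2) × (1-1/2029)
= 4058 × 1/2 × 2028/2029 = 2028

φ(4058) = 2028


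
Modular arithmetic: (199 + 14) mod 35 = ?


199 + 14 = 213
213 mod 35 = 3


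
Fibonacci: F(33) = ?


Sequence: 1, 1, 2, 3, 5, 8, 13, 21, 34, 55, 89, 144, 233, 377, 610, 987, 1597, 2584, 4181, 6765, 10946, 17711, 28657, 46368, 75025, 121393, 196418, 317811, 514229, 832040, 1346269, 2178309, 3524578
F(33) = 3524578


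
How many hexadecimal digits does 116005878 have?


116005878 in base 16 = 6EA1BF6
Number of digits = 7

7 digits (base 16)


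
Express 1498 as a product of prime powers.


1498 / 2 = 749
749 / 7 = 107
107 / 107 = 1
1498 = 2 × 7 × 107


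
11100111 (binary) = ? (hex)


11100111 (base 2) = 231 (decimal)
231 (decimal) = E7 (base 16)


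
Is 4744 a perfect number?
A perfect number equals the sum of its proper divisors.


Proper divisors of 4744: 1, 2, 4, 8, 593, 1186, 2372
Sum = 1 + 2 + 4 + 8 + 593 + 1186 + 2372 = 4166

No, 4744 is not perfect (4166 ≠ 4744)


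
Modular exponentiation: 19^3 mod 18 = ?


19^1 mod 18 = 1
19^2 mod 18 = 1
19^3 mod 18 = 1


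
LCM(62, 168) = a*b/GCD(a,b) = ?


GCD(62, 168) = 2
LCM = 62*168/2 = 10416/2 = 5208

LCM = 5208


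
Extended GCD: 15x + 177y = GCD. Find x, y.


Tabular extended Euclidean (each row: r = 15*s + 177*t):
r=15, s=1, t=0
r=177, s=0, t=1
q=0: r=15, s=1, t=0   [15*(1) + 177*(0) = 15]
q=11: r=12, s=-11, t=1   [15*(-11) + 177*(1) = 12]
q=1: r=3, s=12, t=-1   [15*(12) + 177*(-1) = 3]
q=4: r=0, s=-59, t=5   [15*(-59) + 177*(5) = 0]
GCD = 3; from the row with r=3: x=12, y=-1
Check: 15*(12) + 177*(-1) = 180 - 177 = 3

GCD = 3, x = 12, y = -1


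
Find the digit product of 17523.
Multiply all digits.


1 × 7 × 5 × 2 × 3 = 210


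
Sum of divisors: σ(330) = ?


Divisors of 330: 1, 2, 3, 5, 6, 10, 11, 15, 22, 30, 33, 55, 66, 110, 165, 330
Sum = 1 + 2 + 3 + 5 + 6 + 10 + 11 + 15 + 22 + 30 + 33 + 55 + 66 + 110 + 165 + 330 = 864

σ(330) = 864


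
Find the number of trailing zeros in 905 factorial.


floor(905/5) = 181
floor(905/25) = 36
floor(905/125) = 7
floor(905/625) = 1
Total = 225

225 trailing zeros


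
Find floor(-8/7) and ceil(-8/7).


-8/7 = -1.1429
floor = -2
ceil = -1

floor = -2, ceil = -1


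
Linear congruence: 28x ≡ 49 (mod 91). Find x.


GCD(28, 91) = 7 divides 49
Divide: 4x ≡ 7 (mod 13)
x ≡ 5 (mod 13)


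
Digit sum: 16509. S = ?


1 + 6 + 5 + 0 + 9 = 21


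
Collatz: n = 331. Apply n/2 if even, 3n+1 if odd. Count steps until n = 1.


331 → 994 → 497 → 1492 → 746 → 373 → 1120 → 560 → 280 → 140 → 70 → 35 → 106 → 53 → 160 → 80 → 40 → 20 → 10 → 5 → 16 → 8 → 4 → 2 → 1
Total steps = 24

24 steps


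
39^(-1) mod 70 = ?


Use the extended Euclidean algorithm on (70, 39); each row r = 70*s + 39*t:
r=70, s=1, t=0
r=39, s=0, t=1
q=1: r=31, s=1, t=-1   [70*(1) + 39*(-1) = 31]
q=1: r=8, s=-1, t=2   [70*(-1) + 39*(2) = 8]
q=3: r=7, s=4, t=-7   [70*(4) + 39*(-7) = 7]
q=1: r=1, s=-5, t=9   [70*(-5) + 39*(9) = 1]
q=7: r=0, s=39, t=-70   [70*(39) + 39*(-70) = 0]
GCD = 1 with t = 9, so 39*(9) ≡ 1 (mod 70)
Inverse = 9 mod 70 = 9
Check: 39 * 9 = 351 ≡ 1 (mod 70)

39^(-1) ≡ 9 (mod 70)


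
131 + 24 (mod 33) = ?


131 + 24 = 155
155 mod 33 = 23


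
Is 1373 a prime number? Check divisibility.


Check divisors up to sqrt(1373) = 37.0540
No divisors found.
1373 is prime.

Yes, 1373 is prime


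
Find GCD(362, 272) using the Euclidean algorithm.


362 = 1 * 272 + 90
272 = 3 * 90 + 2
90 = 45 * 2 + 0
GCD = 2


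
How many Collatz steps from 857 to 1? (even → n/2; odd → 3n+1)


857 → 2572 → 1286 → 643 → 1930 → 965 → 2896 → 1448 → 724 → 362 → 181 → 544 → 272 → 136 → 68 → 34 → 17 → 52 → 26 → 13 → 40 → 20 → 10 → 5 → 16 → 8 → 4 → 2 → 1
Total steps = 28

28 steps


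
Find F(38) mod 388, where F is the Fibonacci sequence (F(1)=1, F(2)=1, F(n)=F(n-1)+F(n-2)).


F(k) mod 388 for k=1..38:
1, 1, 2, 3, 5, 8, 13, 21, 34, 55, 89, 144, 233, 377, 222, 211, 45, 256, 301, 169, 82, 251, 333, 196, 141, 337, 90, 39, 129, 168, 297, 77, 374, 63, 49, 112, 161, 273
F(38) mod 388 = 273


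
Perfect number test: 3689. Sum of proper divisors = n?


Proper divisors of 3689: 1, 7, 17, 31, 119, 217, 527
Sum = 1 + 7 + 17 + 31 + 119 + 217 + 527 = 919

No, 3689 is not perfect (919 ≠ 3689)


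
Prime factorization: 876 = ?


876 / 2 = 438
438 / 2 = 219
219 / 3 = 73
73 / 73 = 1
876 = 2^2 × 3 × 73


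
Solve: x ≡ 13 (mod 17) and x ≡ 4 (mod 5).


M = 17*5 = 85
M1 = M/17 = 5, M2 = M/5 = 17
M1^(-1) mod 17 = 7, M2^(-1) mod 5 = 3
x = 13*5*7 + 4*17*3 = 659
659 mod 85 = 64
Check: 64 mod 17 = 13 ✓, 64 mod 5 = 4 ✓

x ≡ 64 (mod 85)


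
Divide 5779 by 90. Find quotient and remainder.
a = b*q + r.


5779 = 90 * 64 + 19
Check: 5760 + 19 = 5779

q = 64, r = 19


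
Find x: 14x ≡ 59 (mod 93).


GCD(14, 93) = 1, unique solution
a^(-1) mod 93 = 20
x = 20 * 59 mod 93 = 64

x ≡ 64 (mod 93)


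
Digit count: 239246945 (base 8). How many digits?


239246945 in base 8 = 1620517141
Number of digits = 10

10 digits (base 8)


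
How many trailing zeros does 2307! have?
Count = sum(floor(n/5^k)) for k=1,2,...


floor(2307/5) = 461
floor(2307/25) = 92
floor(2307/125) = 18
floor(2307/625) = 3
Total = 574

574 trailing zeros


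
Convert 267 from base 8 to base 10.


267 (base 8) = 183 (decimal)
183 (decimal) = 183 (base 10)


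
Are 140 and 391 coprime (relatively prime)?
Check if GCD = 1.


Euclidean algorithm:
391 = 2 * 140 + 111
140 = 1 * 111 + 29
111 = 3 * 29 + 24
29 = 1 * 24 + 5
24 = 4 * 5 + 4
5 = 1 * 4 + 1
4 = 4 * 1 + 0
GCD(140, 391) = 1

Yes, coprime (GCD = 1)


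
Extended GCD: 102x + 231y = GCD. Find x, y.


Tabular extended Euclidean (each row: r = 102*s + 231*t):
r=102, s=1, t=0
r=231, s=0, t=1
q=0: r=102, s=1, t=0   [102*(1) + 231*(0) = 102]
q=2: r=27, s=-2, t=1   [102*(-2) + 231*(1) = 27]
q=3: r=21, s=7, t=-3   [102*(7) + 231*(-3) = 21]
q=1: r=6, s=-9, t=4   [102*(-9) + 231*(4) = 6]
q=3: r=3, s=34, t=-15   [102*(34) + 231*(-15) = 3]
q=2: r=0, s=-77, t=34   [102*(-77) + 231*(34) = 0]
GCD = 3; from the row with r=3: x=34, y=-15
Check: 102*(34) + 231*(-15) = 3468 - 3465 = 3

GCD = 3, x = 34, y = -15


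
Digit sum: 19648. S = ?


1 + 9 + 6 + 4 + 8 = 28


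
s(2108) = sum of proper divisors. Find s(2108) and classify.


Proper divisors: 1, 2, 4, 17, 31, 34, 62, 68, 124, 527, 1054
Sum = 1 + 2 + 4 + 17 + 31 + 34 + 62 + 68 + 124 + 527 + 1054 = 1924
1924 < 2108 → deficient

s(2108) = 1924 (deficient)


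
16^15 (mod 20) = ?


16^1 mod 20 = 16
16^2 mod 20 = 16
16^3 mod 20 = 16
16^4 mod 20 = 16
16^5 mod 20 = 16
16^6 mod 20 = 16
16^7 mod 20 = 16
16^8 mod 20 = 16
16^9 mod 20 = 16
16^10 mod 20 = 16
16^11 mod 20 = 16
16^12 mod 20 = 16
16^13 mod 20 = 16
16^14 mod 20 = 16
16^15 mod 20 = 16


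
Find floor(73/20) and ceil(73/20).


73/20 = 3.6500
floor = 3
ceil = 4

floor = 3, ceil = 4


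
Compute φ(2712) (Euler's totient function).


2712 = 2^3 × 3 × 113
Prime factors: 2, 3, 113
φ(2712) = 2712 × (1-1/2) × (1-1/3) × (1-1/113)
= 2712 × 1/2 × 2/3 × 112/113 = 896

φ(2712) = 896


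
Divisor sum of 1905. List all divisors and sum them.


Divisors of 1905: 1, 3, 5, 15, 127, 381, 635, 1905
Sum = 1 + 3 + 5 + 15 + 127 + 381 + 635 + 1905 = 3072

σ(1905) = 3072


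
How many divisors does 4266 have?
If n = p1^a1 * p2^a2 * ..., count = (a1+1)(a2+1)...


4266 = 2^1 × 3^3 × 79^1
d(4266) = (1+1) × (3+1) × (1+1) = 16

16 divisors


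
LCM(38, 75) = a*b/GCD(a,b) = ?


GCD(38, 75) = 1
LCM = 38*75/1 = 2850/1 = 2850

LCM = 2850


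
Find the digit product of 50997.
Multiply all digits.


5 × 0 × 9 × 9 × 7 = 0


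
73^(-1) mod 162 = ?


Use the extended Euclidean algorithm on (162, 73); each row r = 162*s + 73*t:
r=162, s=1, t=0
r=73, s=0, t=1
q=2: r=16, s=1, t=-2   [162*(1) + 73*(-2) = 16]
q=4: r=9, s=-4, t=9   [162*(-4) + 73*(9) = 9]
q=1: r=7, s=5, t=-11   [162*(5) + 73*(-11) = 7]
q=1: r=2, s=-9, t=20   [162*(-9) + 73*(20) = 2]
q=3: r=1, s=32, t=-71   [162*(32) + 73*(-71) = 1]
q=2: r=0, s=-73, t=162   [162*(-73) + 73*(162) = 0]
GCD = 1 with t = -71, so 73*(-71) ≡ 1 (mod 162)
Inverse = -71 mod 162 = 91
Check: 73 * 91 = 6643 ≡ 1 (mod 162)

73^(-1) ≡ 91 (mod 162)


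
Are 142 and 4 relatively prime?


Euclidean algorithm:
142 = 35 * 4 + 2
4 = 2 * 2 + 0
GCD(142, 4) = 2

No, not coprime (GCD = 2)


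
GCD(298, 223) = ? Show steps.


298 = 1 * 223 + 75
223 = 2 * 75 + 73
75 = 1 * 73 + 2
73 = 36 * 2 + 1
2 = 2 * 1 + 0
GCD = 1


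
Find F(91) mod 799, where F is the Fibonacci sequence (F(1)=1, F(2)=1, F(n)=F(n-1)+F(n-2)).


F(k) mod 799 for k=1..91:
1, 1, 2, 3, 5, 8, 13, 21, 34, 55, 89, 144, 233, 377, 610, 188, 798, 187, 186, 373, 559, 133, 692, 26, 718, 744, 663, 608, 472, 281, 753, 235, 189, 424, 613, 238, 52, 290, 342, 632, 175, 8, 183, 191, 374, 565, 140, 705, 46, 751, 797, 749, 747, 697, 645, 543, 389, 133, 522, 655, 378, 234, 612, 47, 659, 706, 566, 473, 240, 713, 154, 68, 222, 290, 512, 3, 515, 518, 234, 752, 187, 140, 327, 467, 794, 462, 457, 120, 577, 697, 475
F(91) mod 799 = 475


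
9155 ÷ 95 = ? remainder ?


9155 = 95 * 96 + 35
Check: 9120 + 35 = 9155

q = 96, r = 35


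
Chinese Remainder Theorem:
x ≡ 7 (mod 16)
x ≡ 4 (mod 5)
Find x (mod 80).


M = 16*5 = 80
M1 = M/16 = 5, M2 = M/5 = 16
M1^(-1) mod 16 = 13, M2^(-1) mod 5 = 1
x = 7*5*13 + 4*16*1 = 519
519 mod 80 = 39
Check: 39 mod 16 = 7 ✓, 39 mod 5 = 4 ✓

x ≡ 39 (mod 80)


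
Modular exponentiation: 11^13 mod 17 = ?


11^1 mod 17 = 11
11^2 mod 17 = 2
11^3 mod 17 = 5
11^4 mod 17 = 4
11^5 mod 17 = 10
11^6 mod 17 = 8
11^7 mod 17 = 3
11^8 mod 17 = 16
11^9 mod 17 = 6
11^10 mod 17 = 15
11^11 mod 17 = 12
11^12 mod 17 = 13
11^13 mod 17 = 7


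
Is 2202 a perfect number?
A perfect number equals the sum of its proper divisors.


Proper divisors of 2202: 1, 2, 3, 6, 367, 734, 1101
Sum = 1 + 2 + 3 + 6 + 367 + 734 + 1101 = 2214

No, 2202 is not perfect (2214 ≠ 2202)


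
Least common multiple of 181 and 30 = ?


GCD(181, 30) = 1
LCM = 181*30/1 = 5430/1 = 5430

LCM = 5430


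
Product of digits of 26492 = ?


2 × 6 × 4 × 9 × 2 = 864


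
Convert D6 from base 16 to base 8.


D6 (base 16) = 214 (decimal)
214 (decimal) = 326 (base 8)


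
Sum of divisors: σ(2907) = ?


Divisors of 2907: 1, 3, 9, 17, 19, 51, 57, 153, 171, 323, 969, 2907
Sum = 1 + 3 + 9 + 17 + 19 + 51 + 57 + 153 + 171 + 323 + 969 + 2907 = 4680

σ(2907) = 4680


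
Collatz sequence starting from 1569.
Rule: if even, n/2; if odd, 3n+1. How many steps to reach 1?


1569 → 4708 → 2354 → 1177 → 3532 → 1766 → 883 → 2650 → 1325 → 3976 → 1988 → 994 → 497 → 1492 → 746 → 373 → 1120 → 560 → 280 → 140 → 70 → 35 → 106 → 53 → 160 → 80 → 40 → 20 → 10 → 5 → 16 → 8 → 4 → 2 → 1
Total steps = 34

34 steps


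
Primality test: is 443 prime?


Check divisors up to sqrt(443) = 21.0476
No divisors found.
443 is prime.

Yes, 443 is prime


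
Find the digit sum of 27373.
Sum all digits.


2 + 7 + 3 + 7 + 3 = 22


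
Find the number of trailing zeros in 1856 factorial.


floor(1856/5) = 371
floor(1856/25) = 74
floor(1856/125) = 14
floor(1856/625) = 2
Total = 461

461 trailing zeros


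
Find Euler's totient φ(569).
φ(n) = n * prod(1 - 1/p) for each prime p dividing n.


569 = 569
Prime factors: 569
φ(569) = 569 × (1-1/569)
= 569 × 568/569 = 568

φ(569) = 568


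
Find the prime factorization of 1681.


1681 / 41 = 41
41 / 41 = 1
1681 = 41^2


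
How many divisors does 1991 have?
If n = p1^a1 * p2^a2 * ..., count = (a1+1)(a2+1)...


1991 = 11^1 × 181^1
d(1991) = (1+1) × (1+1) = 4

4 divisors


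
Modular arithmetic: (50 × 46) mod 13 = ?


50 × 46 = 2300
2300 mod 13 = 12


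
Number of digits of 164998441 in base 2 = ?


164998441 in base 2 = 1001110101011010110100101001
Number of digits = 28

28 digits (base 2)


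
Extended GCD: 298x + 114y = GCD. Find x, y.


Tabular extended Euclidean (each row: r = 298*s + 114*t):
r=298, s=1, t=0
r=114, s=0, t=1
q=2: r=70, s=1, t=-2   [298*(1) + 114*(-2) = 70]
q=1: r=44, s=-1, t=3   [298*(-1) + 114*(3) = 44]
q=1: r=26, s=2, t=-5   [298*(2) + 114*(-5) = 26]
q=1: r=18, s=-3, t=8   [298*(-3) + 114*(8) = 18]
q=1: r=8, s=5, t=-13   [298*(5) + 114*(-13) = 8]
q=2: r=2, s=-13, t=34   [298*(-13) + 114*(34) = 2]
q=4: r=0, s=57, t=-149   [298*(57) + 114*(-149) = 0]
GCD = 2; from the row with r=2: x=-13, y=34
Check: 298*(-13) + 114*(34) = -3874 + 3876 = 2

GCD = 2, x = -13, y = 34


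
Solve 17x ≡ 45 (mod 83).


GCD(17, 83) = 1, unique solution
a^(-1) mod 83 = 44
x = 44 * 45 mod 83 = 71

x ≡ 71 (mod 83)


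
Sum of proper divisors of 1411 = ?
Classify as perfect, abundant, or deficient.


Proper divisors: 1, 17, 83
Sum = 1 + 17 + 83 = 101
101 < 1411 → deficient

s(1411) = 101 (deficient)


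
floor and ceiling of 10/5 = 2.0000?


10/5 = 2.0000
floor = 2
ceil = 2

floor = 2, ceil = 2


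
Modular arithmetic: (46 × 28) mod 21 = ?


46 × 28 = 1288
1288 mod 21 = 7
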